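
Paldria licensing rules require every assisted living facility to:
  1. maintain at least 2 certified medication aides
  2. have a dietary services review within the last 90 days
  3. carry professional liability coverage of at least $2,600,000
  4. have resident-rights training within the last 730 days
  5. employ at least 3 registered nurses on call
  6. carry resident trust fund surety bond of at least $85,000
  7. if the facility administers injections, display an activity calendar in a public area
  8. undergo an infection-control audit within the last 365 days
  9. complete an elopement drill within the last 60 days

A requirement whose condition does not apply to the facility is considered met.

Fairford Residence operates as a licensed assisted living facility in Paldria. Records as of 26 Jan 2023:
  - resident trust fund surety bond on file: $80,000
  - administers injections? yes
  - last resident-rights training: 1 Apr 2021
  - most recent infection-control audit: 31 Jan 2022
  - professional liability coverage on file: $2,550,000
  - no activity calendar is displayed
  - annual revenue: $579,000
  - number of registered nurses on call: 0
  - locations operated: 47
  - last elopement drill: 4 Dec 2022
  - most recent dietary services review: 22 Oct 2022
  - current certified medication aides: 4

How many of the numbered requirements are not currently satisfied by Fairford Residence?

5

1. certified medication aides 4 ≥ 2 → met
2. dietary services review 96 days ago vs limit 90 → not met
3. professional liability coverage $2,550,000 < $2,600,000 → not met
4. resident-rights training 665 days ago vs limit 730 → met
5. registered nurses on call 0 < 3 → not met
6. resident trust fund surety bond $80,000 < $85,000 → not met
7. condition 'administers injections' holds; activity calendar absent → not met
8. infection-control audit 360 days ago vs limit 365 → met
9. elopement drill 53 days ago vs limit 60 → met
Not met: 5 of 9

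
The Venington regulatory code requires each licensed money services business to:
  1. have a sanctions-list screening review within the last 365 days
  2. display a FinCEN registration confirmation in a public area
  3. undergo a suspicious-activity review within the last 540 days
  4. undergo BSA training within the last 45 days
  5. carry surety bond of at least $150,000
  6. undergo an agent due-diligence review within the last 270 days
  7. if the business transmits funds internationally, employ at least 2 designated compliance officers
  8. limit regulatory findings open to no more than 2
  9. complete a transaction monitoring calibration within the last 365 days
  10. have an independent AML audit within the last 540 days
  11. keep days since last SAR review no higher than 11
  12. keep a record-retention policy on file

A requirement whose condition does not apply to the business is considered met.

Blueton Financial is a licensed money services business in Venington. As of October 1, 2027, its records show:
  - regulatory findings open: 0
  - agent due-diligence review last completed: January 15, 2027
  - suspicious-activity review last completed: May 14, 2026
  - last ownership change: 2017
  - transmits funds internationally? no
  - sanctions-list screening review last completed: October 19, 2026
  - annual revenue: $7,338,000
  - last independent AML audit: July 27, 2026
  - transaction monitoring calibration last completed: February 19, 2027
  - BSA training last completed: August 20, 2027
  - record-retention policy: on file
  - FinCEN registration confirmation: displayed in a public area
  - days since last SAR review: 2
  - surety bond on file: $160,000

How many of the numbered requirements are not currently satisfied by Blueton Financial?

0

1. sanctions-list screening review 347 days ago vs limit 365 → met
2. FinCEN registration confirmation present → met
3. suspicious-activity review 505 days ago vs limit 540 → met
4. BSA training 42 days ago vs limit 45 → met
5. surety bond $160,000 ≥ $150,000 → met
6. agent due-diligence review 259 days ago vs limit 270 → met
7. condition 'transmits funds internationally' does not hold → requirement n/a → met
8. regulatory findings open 0 ≤ 2 → met
9. transaction monitoring calibration 224 days ago vs limit 365 → met
10. independent AML audit 431 days ago vs limit 540 → met
11. days since last SAR review 2 ≤ 11 → met
12. record-retention policy present → met
Not met: 0 of 12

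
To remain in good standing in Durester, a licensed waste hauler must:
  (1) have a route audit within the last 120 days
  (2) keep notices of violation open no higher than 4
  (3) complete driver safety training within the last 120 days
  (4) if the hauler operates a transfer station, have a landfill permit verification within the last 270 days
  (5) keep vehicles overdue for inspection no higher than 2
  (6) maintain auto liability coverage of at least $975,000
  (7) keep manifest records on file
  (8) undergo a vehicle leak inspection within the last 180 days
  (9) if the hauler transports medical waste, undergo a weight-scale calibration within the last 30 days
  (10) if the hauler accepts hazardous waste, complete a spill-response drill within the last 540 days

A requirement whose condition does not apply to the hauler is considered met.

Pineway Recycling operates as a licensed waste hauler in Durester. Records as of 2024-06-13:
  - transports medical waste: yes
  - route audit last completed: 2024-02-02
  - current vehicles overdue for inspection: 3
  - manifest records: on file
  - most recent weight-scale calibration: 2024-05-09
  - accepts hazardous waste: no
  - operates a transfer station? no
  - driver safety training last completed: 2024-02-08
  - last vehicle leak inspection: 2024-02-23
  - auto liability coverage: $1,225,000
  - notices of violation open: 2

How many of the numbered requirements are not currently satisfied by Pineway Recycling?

1. route audit 132 days ago vs limit 120 → not met
2. notices of violation open 2 ≤ 4 → met
3. driver safety training 126 days ago vs limit 120 → not met
4. condition 'operates a transfer station' does not hold → requirement n/a → met
5. vehicles overdue for inspection 3 > 2 → not met
6. auto liability coverage $1,225,000 ≥ $975,000 → met
7. manifest records present → met
8. vehicle leak inspection 111 days ago vs limit 180 → met
9. condition 'transports medical waste' holds; weight-scale calibration 35 days ago vs limit 30 → not met
10. condition 'accepts hazardous waste' does not hold → requirement n/a → met
Not met: 4 of 10

4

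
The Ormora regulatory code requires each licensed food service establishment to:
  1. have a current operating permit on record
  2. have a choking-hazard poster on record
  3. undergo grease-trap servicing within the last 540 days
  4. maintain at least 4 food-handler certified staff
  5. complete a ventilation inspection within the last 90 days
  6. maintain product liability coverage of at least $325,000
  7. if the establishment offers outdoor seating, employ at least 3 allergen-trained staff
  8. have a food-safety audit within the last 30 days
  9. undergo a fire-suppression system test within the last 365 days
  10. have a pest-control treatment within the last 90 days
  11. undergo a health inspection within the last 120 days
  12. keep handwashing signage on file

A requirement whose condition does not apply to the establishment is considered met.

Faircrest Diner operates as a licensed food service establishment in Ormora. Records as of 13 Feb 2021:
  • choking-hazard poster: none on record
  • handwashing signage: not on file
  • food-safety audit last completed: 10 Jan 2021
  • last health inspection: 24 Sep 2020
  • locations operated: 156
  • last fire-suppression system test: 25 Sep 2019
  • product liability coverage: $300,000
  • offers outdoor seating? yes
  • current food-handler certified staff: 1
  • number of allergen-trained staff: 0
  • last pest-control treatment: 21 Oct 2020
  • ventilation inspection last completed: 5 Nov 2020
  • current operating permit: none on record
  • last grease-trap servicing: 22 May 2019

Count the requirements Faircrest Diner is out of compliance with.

1. current operating permit absent → not met
2. choking-hazard poster absent → not met
3. grease-trap servicing 633 days ago vs limit 540 → not met
4. food-handler certified staff 1 < 4 → not met
5. ventilation inspection 100 days ago vs limit 90 → not met
6. product liability coverage $300,000 < $325,000 → not met
7. condition 'offers outdoor seating' holds; allergen-trained staff 0 < 3 → not met
8. food-safety audit 34 days ago vs limit 30 → not met
9. fire-suppression system test 507 days ago vs limit 365 → not met
10. pest-control treatment 115 days ago vs limit 90 → not met
11. health inspection 142 days ago vs limit 120 → not met
12. handwashing signage absent → not met
Not met: 12 of 12

12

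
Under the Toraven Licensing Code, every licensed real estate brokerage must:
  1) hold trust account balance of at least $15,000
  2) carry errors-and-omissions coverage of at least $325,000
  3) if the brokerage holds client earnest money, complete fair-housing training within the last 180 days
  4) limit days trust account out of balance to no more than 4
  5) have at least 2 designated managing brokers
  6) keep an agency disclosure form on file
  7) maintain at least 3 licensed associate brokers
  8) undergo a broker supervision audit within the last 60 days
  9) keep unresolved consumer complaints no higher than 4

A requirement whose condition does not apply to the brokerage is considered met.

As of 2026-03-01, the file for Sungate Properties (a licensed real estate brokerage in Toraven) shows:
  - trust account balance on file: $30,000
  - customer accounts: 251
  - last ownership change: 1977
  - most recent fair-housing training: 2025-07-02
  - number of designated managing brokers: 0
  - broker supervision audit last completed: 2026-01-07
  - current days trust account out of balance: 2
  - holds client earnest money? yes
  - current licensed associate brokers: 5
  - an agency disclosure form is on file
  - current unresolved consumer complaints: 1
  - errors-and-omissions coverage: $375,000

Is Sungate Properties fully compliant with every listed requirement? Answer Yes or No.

1. trust account balance $30,000 ≥ $15,000 → met
2. errors-and-omissions coverage $375,000 ≥ $325,000 → met
3. condition 'holds client earnest money' holds; fair-housing training 242 days ago vs limit 180 → not met
4. days trust account out of balance 2 ≤ 4 → met
5. designated managing brokers 0 < 2 → not met
6. agency disclosure form present → met
7. licensed associate brokers 5 ≥ 3 → met
8. broker supervision audit 53 days ago vs limit 60 → met
9. unresolved consumer complaints 1 ≤ 4 → met
Not met: 3, 5

No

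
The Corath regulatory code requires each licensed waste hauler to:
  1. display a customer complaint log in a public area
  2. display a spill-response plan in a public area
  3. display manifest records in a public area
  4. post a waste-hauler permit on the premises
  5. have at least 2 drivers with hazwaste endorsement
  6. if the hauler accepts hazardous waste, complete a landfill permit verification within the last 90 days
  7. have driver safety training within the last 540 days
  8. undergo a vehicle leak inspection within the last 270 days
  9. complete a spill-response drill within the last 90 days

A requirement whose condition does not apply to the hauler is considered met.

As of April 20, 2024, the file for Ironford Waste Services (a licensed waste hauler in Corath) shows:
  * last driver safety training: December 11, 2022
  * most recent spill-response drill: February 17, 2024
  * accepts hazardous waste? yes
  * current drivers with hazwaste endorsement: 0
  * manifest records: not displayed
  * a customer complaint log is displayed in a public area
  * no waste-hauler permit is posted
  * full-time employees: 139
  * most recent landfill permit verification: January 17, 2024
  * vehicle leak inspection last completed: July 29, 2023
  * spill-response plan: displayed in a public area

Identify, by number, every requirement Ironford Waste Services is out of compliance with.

1. customer complaint log present → met
2. spill-response plan present → met
3. manifest records absent → not met
4. waste-hauler permit absent → not met
5. drivers with hazwaste endorsement 0 < 2 → not met
6. condition 'accepts hazardous waste' holds; landfill permit verification 94 days ago vs limit 90 → not met
7. driver safety training 496 days ago vs limit 540 → met
8. vehicle leak inspection 266 days ago vs limit 270 → met
9. spill-response drill 63 days ago vs limit 90 → met
Not met: 3, 4, 5, 6

3, 4, 5, 6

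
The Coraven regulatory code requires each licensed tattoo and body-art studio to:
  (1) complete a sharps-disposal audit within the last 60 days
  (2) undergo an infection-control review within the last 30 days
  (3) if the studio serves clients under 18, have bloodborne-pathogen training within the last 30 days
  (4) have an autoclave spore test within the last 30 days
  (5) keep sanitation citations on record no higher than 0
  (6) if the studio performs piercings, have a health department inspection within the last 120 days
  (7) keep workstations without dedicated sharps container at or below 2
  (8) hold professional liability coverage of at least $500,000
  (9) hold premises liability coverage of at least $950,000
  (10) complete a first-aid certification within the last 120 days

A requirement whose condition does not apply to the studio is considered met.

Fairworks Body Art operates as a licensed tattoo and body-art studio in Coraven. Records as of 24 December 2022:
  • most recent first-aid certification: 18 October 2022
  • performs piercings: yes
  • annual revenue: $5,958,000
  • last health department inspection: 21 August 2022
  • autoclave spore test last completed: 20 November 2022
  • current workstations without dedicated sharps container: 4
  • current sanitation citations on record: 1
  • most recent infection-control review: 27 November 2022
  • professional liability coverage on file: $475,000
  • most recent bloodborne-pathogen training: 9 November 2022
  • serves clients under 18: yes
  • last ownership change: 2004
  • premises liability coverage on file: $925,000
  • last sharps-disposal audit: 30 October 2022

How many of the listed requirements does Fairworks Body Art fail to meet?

1. sharps-disposal audit 55 days ago vs limit 60 → met
2. infection-control review 27 days ago vs limit 30 → met
3. condition 'serves clients under 18' holds; bloodborne-pathogen training 45 days ago vs limit 30 → not met
4. autoclave spore test 34 days ago vs limit 30 → not met
5. sanitation citations on record 1 > 0 → not met
6. condition 'performs piercings' holds; health department inspection 125 days ago vs limit 120 → not met
7. workstations without dedicated sharps container 4 > 2 → not met
8. professional liability coverage $475,000 < $500,000 → not met
9. premises liability coverage $925,000 < $950,000 → not met
10. first-aid certification 67 days ago vs limit 120 → met
Not met: 7 of 10

7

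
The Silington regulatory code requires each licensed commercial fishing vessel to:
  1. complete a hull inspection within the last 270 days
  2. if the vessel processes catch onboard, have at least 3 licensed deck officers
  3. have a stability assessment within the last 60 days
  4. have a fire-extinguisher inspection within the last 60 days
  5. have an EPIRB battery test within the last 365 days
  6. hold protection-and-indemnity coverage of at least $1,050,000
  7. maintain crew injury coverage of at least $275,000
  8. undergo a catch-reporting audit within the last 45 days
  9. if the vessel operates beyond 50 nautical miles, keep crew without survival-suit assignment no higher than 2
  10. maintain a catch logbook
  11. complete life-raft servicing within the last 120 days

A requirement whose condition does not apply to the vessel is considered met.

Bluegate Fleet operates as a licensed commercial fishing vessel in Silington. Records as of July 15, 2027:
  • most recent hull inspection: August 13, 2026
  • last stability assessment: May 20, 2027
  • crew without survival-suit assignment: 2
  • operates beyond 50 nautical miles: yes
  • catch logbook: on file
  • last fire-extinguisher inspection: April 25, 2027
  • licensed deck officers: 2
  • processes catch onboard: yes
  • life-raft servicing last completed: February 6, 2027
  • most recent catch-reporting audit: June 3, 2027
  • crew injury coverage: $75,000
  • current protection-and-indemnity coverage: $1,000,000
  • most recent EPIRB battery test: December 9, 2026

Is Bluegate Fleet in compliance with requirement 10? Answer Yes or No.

Yes

10. catch logbook present → met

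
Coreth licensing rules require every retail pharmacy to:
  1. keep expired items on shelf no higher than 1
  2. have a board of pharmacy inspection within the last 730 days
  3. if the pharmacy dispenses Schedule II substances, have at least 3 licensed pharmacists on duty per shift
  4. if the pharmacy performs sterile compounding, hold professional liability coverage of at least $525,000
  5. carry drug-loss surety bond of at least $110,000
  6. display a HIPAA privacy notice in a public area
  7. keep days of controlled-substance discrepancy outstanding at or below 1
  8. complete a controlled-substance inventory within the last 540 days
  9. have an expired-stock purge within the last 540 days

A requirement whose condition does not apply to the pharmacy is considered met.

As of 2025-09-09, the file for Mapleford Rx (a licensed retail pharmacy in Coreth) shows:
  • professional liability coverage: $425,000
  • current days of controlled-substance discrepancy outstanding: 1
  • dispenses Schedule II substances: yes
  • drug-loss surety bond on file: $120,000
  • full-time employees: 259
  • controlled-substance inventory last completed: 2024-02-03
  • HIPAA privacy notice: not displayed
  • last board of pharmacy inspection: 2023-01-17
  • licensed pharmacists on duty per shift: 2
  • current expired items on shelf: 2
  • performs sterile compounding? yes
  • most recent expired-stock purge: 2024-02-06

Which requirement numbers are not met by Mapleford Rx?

1. expired items on shelf 2 > 1 → not met
2. board of pharmacy inspection 966 days ago vs limit 730 → not met
3. condition 'dispenses Schedule II substances' holds; licensed pharmacists on duty per shift 2 < 3 → not met
4. condition 'performs sterile compounding' holds; professional liability coverage $425,000 < $525,000 → not met
5. drug-loss surety bond $120,000 ≥ $110,000 → met
6. HIPAA privacy notice absent → not met
7. days of controlled-substance discrepancy outstanding 1 ≤ 1 → met
8. controlled-substance inventory 584 days ago vs limit 540 → not met
9. expired-stock purge 581 days ago vs limit 540 → not met
Not met: 1, 2, 3, 4, 6, 8, 9

1, 2, 3, 4, 6, 8, 9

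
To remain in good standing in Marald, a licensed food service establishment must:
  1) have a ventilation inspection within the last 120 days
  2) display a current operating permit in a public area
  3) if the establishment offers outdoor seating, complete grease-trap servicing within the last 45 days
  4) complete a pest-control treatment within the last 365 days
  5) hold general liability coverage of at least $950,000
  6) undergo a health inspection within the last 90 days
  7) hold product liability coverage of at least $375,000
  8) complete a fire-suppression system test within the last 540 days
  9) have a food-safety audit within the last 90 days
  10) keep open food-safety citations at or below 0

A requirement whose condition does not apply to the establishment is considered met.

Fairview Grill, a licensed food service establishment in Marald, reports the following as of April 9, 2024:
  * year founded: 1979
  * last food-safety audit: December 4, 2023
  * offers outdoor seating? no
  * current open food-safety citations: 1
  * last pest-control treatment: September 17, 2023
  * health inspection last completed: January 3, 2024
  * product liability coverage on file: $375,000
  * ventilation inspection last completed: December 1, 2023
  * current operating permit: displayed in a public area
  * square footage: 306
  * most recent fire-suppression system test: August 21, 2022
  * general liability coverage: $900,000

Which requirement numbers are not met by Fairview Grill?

1, 5, 6, 8, 9, 10

1. ventilation inspection 130 days ago vs limit 120 → not met
2. current operating permit present → met
3. condition 'offers outdoor seating' does not hold → requirement n/a → met
4. pest-control treatment 205 days ago vs limit 365 → met
5. general liability coverage $900,000 < $950,000 → not met
6. health inspection 97 days ago vs limit 90 → not met
7. product liability coverage $375,000 ≥ $375,000 → met
8. fire-suppression system test 597 days ago vs limit 540 → not met
9. food-safety audit 127 days ago vs limit 90 → not met
10. open food-safety citations 1 > 0 → not met
Not met: 1, 5, 6, 8, 9, 10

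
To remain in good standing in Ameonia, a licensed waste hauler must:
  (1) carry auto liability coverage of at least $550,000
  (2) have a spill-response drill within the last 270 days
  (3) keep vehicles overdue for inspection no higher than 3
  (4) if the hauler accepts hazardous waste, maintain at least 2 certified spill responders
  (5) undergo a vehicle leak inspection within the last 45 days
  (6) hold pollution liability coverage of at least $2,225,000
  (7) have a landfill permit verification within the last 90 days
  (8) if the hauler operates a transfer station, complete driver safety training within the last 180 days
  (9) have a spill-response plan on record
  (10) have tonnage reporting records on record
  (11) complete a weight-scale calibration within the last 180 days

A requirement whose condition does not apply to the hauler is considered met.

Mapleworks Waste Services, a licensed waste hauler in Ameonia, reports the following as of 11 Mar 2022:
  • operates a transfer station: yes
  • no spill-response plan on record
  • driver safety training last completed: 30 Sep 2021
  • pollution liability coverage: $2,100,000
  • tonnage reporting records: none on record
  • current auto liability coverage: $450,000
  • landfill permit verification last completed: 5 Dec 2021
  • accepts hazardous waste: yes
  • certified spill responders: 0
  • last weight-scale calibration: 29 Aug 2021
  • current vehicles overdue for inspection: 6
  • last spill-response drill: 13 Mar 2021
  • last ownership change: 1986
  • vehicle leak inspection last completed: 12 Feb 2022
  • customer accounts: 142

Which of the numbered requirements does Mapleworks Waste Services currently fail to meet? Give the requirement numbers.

1, 2, 3, 4, 6, 7, 9, 10, 11

1. auto liability coverage $450,000 < $550,000 → not met
2. spill-response drill 363 days ago vs limit 270 → not met
3. vehicles overdue for inspection 6 > 3 → not met
4. condition 'accepts hazardous waste' holds; certified spill responders 0 < 2 → not met
5. vehicle leak inspection 27 days ago vs limit 45 → met
6. pollution liability coverage $2,100,000 < $2,225,000 → not met
7. landfill permit verification 96 days ago vs limit 90 → not met
8. condition 'operates a transfer station' holds; driver safety training 162 days ago vs limit 180 → met
9. spill-response plan absent → not met
10. tonnage reporting records absent → not met
11. weight-scale calibration 194 days ago vs limit 180 → not met
Not met: 1, 2, 3, 4, 6, 7, 9, 10, 11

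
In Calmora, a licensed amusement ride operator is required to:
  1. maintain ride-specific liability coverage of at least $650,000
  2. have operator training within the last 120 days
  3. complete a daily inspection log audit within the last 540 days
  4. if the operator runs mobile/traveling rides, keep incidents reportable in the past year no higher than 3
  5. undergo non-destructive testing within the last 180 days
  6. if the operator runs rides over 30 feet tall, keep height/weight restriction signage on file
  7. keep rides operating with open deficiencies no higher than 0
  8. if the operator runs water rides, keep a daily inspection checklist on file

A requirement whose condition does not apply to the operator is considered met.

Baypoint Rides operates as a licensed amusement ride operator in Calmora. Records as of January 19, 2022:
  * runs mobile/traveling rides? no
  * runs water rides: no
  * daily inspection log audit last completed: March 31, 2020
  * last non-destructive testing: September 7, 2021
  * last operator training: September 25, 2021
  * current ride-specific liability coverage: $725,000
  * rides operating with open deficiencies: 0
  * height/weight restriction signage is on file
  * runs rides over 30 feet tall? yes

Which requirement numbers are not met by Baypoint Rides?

3

1. ride-specific liability coverage $725,000 ≥ $650,000 → met
2. operator training 116 days ago vs limit 120 → met
3. daily inspection log audit 659 days ago vs limit 540 → not met
4. condition 'runs mobile/traveling rides' does not hold → requirement n/a → met
5. non-destructive testing 134 days ago vs limit 180 → met
6. condition 'runs rides over 30 feet tall' holds; height/weight restriction signage present → met
7. rides operating with open deficiencies 0 ≤ 0 → met
8. condition 'runs water rides' does not hold → requirement n/a → met
Not met: 3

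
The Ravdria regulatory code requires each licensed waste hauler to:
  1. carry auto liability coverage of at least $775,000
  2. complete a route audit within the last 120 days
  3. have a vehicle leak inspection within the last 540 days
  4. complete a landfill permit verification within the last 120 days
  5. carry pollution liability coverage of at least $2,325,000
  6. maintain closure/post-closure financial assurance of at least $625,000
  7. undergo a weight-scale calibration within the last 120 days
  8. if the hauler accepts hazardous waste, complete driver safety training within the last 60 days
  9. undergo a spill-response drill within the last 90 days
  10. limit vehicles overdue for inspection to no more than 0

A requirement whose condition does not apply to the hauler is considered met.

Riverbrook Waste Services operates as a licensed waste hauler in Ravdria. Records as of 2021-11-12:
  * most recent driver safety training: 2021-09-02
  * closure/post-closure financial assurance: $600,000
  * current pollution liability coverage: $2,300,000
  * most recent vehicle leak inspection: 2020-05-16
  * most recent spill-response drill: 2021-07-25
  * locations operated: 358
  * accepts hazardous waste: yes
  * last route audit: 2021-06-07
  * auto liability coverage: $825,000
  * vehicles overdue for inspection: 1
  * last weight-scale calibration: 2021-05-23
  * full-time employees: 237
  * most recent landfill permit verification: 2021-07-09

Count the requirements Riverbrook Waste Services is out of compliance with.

9

1. auto liability coverage $825,000 ≥ $775,000 → met
2. route audit 158 days ago vs limit 120 → not met
3. vehicle leak inspection 545 days ago vs limit 540 → not met
4. landfill permit verification 126 days ago vs limit 120 → not met
5. pollution liability coverage $2,300,000 < $2,325,000 → not met
6. closure/post-closure financial assurance $600,000 < $625,000 → not met
7. weight-scale calibration 173 days ago vs limit 120 → not met
8. condition 'accepts hazardous waste' holds; driver safety training 71 days ago vs limit 60 → not met
9. spill-response drill 110 days ago vs limit 90 → not met
10. vehicles overdue for inspection 1 > 0 → not met
Not met: 9 of 10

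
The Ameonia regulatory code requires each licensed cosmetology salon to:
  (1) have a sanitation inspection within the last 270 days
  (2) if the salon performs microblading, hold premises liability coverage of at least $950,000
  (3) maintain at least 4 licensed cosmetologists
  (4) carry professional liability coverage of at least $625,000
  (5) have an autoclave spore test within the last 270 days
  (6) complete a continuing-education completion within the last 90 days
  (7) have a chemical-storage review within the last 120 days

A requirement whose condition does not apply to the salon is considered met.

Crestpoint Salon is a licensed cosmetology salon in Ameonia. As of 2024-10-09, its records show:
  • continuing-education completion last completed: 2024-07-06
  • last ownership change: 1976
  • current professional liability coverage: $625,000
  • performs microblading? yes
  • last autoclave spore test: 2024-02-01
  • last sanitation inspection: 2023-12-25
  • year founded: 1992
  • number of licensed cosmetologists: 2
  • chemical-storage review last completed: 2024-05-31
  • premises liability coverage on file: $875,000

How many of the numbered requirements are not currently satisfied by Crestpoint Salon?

5

1. sanitation inspection 289 days ago vs limit 270 → not met
2. condition 'performs microblading' holds; premises liability coverage $875,000 < $950,000 → not met
3. licensed cosmetologists 2 < 4 → not met
4. professional liability coverage $625,000 ≥ $625,000 → met
5. autoclave spore test 251 days ago vs limit 270 → met
6. continuing-education completion 95 days ago vs limit 90 → not met
7. chemical-storage review 131 days ago vs limit 120 → not met
Not met: 5 of 7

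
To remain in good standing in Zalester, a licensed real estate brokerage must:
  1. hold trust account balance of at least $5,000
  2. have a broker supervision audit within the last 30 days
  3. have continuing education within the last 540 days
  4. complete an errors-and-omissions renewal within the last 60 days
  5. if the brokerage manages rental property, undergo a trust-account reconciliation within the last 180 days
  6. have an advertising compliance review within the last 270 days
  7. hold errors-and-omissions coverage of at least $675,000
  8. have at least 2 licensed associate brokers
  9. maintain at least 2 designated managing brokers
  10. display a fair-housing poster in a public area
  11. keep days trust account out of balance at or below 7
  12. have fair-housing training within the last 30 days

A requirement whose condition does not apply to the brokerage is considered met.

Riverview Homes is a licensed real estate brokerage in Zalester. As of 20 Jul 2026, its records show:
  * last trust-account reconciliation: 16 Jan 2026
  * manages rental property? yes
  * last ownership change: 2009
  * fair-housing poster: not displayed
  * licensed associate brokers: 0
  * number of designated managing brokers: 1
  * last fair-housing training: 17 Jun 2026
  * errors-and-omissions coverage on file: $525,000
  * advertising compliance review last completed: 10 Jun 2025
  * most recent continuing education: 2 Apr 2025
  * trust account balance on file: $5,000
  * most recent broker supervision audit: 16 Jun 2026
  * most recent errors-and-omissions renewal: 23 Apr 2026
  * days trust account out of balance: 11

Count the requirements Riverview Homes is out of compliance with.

10

1. trust account balance $5,000 ≥ $5,000 → met
2. broker supervision audit 34 days ago vs limit 30 → not met
3. continuing education 474 days ago vs limit 540 → met
4. errors-and-omissions renewal 88 days ago vs limit 60 → not met
5. condition 'manages rental property' holds; trust-account reconciliation 185 days ago vs limit 180 → not met
6. advertising compliance review 405 days ago vs limit 270 → not met
7. errors-and-omissions coverage $525,000 < $675,000 → not met
8. licensed associate brokers 0 < 2 → not met
9. designated managing brokers 1 < 2 → not met
10. fair-housing poster absent → not met
11. days trust account out of balance 11 > 7 → not met
12. fair-housing training 33 days ago vs limit 30 → not met
Not met: 10 of 12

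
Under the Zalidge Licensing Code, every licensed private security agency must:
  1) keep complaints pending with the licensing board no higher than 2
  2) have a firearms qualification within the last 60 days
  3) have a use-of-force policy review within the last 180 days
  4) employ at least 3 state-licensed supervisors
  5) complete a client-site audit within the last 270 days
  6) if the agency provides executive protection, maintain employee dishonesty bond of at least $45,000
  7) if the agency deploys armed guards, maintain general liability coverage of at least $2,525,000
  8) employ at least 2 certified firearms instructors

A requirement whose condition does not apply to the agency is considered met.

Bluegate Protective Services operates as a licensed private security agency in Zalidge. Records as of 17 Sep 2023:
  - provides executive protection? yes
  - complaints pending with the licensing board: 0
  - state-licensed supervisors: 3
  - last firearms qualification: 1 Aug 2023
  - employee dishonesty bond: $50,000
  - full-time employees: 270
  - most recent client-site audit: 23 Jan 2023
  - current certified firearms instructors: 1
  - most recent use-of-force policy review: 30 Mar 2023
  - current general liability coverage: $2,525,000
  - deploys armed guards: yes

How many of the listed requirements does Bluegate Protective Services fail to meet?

1. complaints pending with the licensing board 0 ≤ 2 → met
2. firearms qualification 47 days ago vs limit 60 → met
3. use-of-force policy review 171 days ago vs limit 180 → met
4. state-licensed supervisors 3 ≥ 3 → met
5. client-site audit 237 days ago vs limit 270 → met
6. condition 'provides executive protection' holds; employee dishonesty bond $50,000 ≥ $45,000 → met
7. condition 'deploys armed guards' holds; general liability coverage $2,525,000 ≥ $2,525,000 → met
8. certified firearms instructors 1 < 2 → not met
Not met: 1 of 8

1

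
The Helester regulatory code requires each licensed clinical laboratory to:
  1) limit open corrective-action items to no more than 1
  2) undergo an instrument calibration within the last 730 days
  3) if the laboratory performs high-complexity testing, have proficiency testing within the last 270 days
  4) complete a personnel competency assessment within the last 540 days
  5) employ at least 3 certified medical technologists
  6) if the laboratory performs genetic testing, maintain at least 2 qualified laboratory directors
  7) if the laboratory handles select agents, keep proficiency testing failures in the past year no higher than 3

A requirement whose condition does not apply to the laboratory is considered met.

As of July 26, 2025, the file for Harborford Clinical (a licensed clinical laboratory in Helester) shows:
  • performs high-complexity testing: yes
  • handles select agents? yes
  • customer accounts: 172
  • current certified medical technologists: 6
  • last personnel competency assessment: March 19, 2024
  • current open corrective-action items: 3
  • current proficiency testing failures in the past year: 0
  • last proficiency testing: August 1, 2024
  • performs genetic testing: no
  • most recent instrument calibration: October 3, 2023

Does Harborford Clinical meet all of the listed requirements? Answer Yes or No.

No

1. open corrective-action items 3 > 1 → not met
2. instrument calibration 662 days ago vs limit 730 → met
3. condition 'performs high-complexity testing' holds; proficiency testing 359 days ago vs limit 270 → not met
4. personnel competency assessment 494 days ago vs limit 540 → met
5. certified medical technologists 6 ≥ 3 → met
6. condition 'performs genetic testing' does not hold → requirement n/a → met
7. condition 'handles select agents' holds; proficiency testing failures in the past year 0 ≤ 3 → met
Not met: 1, 3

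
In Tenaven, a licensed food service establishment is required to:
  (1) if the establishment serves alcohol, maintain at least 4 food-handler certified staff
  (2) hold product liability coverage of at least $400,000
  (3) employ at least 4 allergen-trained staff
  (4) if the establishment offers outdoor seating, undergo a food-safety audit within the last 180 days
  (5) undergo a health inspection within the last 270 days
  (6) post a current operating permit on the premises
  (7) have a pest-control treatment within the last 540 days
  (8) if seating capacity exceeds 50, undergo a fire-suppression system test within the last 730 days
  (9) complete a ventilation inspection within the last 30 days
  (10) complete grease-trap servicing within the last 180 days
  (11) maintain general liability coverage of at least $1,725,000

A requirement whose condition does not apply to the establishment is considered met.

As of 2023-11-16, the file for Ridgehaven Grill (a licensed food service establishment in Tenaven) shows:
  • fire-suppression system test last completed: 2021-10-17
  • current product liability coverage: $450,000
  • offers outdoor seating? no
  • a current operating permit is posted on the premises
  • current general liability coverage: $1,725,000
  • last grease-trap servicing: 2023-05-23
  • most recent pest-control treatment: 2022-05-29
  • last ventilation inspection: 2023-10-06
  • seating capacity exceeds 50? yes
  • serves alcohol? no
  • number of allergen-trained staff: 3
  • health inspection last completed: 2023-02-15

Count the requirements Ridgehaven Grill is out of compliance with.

4

1. condition 'serves alcohol' does not hold → requirement n/a → met
2. product liability coverage $450,000 ≥ $400,000 → met
3. allergen-trained staff 3 < 4 → not met
4. condition 'offers outdoor seating' does not hold → requirement n/a → met
5. health inspection 274 days ago vs limit 270 → not met
6. current operating permit present → met
7. pest-control treatment 536 days ago vs limit 540 → met
8. condition 'seating capacity exceeds 50' holds; fire-suppression system test 760 days ago vs limit 730 → not met
9. ventilation inspection 41 days ago vs limit 30 → not met
10. grease-trap servicing 177 days ago vs limit 180 → met
11. general liability coverage $1,725,000 ≥ $1,725,000 → met
Not met: 4 of 11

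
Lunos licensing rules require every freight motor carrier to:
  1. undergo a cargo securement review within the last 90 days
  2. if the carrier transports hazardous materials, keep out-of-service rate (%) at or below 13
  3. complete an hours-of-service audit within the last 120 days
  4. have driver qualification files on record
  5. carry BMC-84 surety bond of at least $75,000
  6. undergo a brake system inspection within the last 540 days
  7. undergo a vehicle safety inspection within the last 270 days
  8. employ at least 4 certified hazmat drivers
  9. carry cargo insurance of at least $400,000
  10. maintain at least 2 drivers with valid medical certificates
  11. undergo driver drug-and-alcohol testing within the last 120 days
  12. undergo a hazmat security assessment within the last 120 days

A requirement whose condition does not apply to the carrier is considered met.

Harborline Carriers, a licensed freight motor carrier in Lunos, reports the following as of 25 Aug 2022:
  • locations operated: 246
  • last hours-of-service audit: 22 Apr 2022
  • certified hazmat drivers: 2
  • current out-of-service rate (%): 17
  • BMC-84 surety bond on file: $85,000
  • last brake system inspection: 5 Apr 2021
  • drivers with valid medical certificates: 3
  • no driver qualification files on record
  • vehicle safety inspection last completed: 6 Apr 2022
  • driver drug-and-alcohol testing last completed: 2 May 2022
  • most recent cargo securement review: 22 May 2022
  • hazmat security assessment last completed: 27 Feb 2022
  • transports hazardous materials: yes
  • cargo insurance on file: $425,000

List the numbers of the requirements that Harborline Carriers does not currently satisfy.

1, 2, 3, 4, 8, 12

1. cargo securement review 95 days ago vs limit 90 → not met
2. condition 'transports hazardous materials' holds; out-of-service rate (%) 17 > 13 → not met
3. hours-of-service audit 125 days ago vs limit 120 → not met
4. driver qualification files absent → not met
5. BMC-84 surety bond $85,000 ≥ $75,000 → met
6. brake system inspection 507 days ago vs limit 540 → met
7. vehicle safety inspection 141 days ago vs limit 270 → met
8. certified hazmat drivers 2 < 4 → not met
9. cargo insurance $425,000 ≥ $400,000 → met
10. drivers with valid medical certificates 3 ≥ 2 → met
11. driver drug-and-alcohol testing 115 days ago vs limit 120 → met
12. hazmat security assessment 179 days ago vs limit 120 → not met
Not met: 1, 2, 3, 4, 8, 12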